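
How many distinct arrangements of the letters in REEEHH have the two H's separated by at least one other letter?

Total arrangements of REEEHH: 6!/(3!·2!) = 60.
If the two H's are adjacent, glue them into one block, leaving 5 items to arrange: (5)!/(3!) = 20 ways.
Hence 60 − 20 = 40.

40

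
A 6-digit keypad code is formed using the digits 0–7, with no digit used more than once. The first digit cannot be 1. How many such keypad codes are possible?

17640

The first digit has 8−1 = 7 choices (anything except 1).
The remaining 5 digits are filled from the other 7 symbols without repetition: 7 × 6 × 5 × 4 × 3 = 2520.
Total: 7 × 2520 = 17640.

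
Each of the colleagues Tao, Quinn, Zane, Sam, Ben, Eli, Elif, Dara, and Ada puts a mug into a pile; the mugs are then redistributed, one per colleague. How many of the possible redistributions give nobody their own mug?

This is the derangement count D_9: permutations of 9 items with no fixed point.
By inclusion–exclusion this is Σ_{j=0}^{9} (−1)^j C(9,j)·(9−j)!.
Computing: 362880 − 362880 + 181440 − 60480 + 15120 − 3024 + 504 − 72 + 9 − 1 = 133496.

133496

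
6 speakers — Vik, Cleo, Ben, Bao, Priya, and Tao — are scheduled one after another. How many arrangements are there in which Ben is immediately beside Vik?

240

Glue Ben and Vik into one block (2 internal orders), leaving 5 units to arrange in a row.
So the count is 2·(5)! = 240.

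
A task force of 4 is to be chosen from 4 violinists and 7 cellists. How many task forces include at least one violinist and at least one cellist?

294

Unrestricted: C(11,4) = 330 ways to pick any 4 of the 11.
Subtract selections that omit an entire group: no violinists → C(7,4) = 35; no cellists → C(4,4) = 1.
Both groups omitted at once is impossible, so 330 − 36 = 294.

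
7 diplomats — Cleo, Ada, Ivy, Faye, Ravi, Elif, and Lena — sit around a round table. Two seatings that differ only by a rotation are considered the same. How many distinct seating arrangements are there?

720

Fix one person's seat to break rotational symmetry; the remaining 6 people can be arranged in (6)! = 720 ways.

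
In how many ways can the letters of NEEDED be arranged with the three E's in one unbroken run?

Treat the 3 copies of E as a single block. The multiset to arrange is then {EEE, D, D, N}, 4 items in all.
That gives (4)!/(2!) = 12 arrangements.

12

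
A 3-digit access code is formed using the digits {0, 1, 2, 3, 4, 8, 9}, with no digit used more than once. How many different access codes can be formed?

210

This is a permutation of 3 out of 7: P(7,3) = 7!/4!.
That product is 7 × 6 × 5 = 210.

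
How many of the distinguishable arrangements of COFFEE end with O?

30

Fix O in the last position and arrange the remaining 5 letters.
Those 5 letters have E appearing twice and F appearing twice, giving (5)!/(2!·2!) = 30.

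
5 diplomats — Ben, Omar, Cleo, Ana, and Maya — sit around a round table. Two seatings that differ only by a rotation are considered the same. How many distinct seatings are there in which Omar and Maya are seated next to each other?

12

Treat {Omar, Maya} as one unit (2 internal orders) and seat the resulting 4 units around the table: (3)! circular arrangements.
So 2 × (3)! = 2 × 6 = 12.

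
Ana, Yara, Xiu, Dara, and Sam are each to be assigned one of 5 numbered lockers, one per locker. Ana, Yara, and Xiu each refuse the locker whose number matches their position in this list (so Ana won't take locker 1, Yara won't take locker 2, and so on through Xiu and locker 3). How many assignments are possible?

64

Let Aᵢ (for i ∈ {1, 2, 3}) be the placements that put person i in their forbidden locker. Any j of these fix j positions, leaving (5−j)! ways to fill the rest, and there are C(3,j) ways to pick which j.
By inclusion–exclusion, the number of valid placements is Σ_{j=0}^{3} (−1)^j C(3,j)·(5−j)!.
Computing: 120 − 72 + 18 − 2 = 64.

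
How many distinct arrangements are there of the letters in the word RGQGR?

The 5 letters of RGQGR have repeats: G appearing twice and R appearing twice.
The number of distinct arrangements is 5!/(2!·2!) = 120/4 = 30.

30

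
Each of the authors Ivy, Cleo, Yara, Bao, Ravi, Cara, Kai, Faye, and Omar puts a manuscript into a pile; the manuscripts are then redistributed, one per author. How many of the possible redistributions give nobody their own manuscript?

133496

This is the derangement count D_9: permutations of 9 items with no fixed point.
By inclusion–exclusion this is Σ_{j=0}^{9} (−1)^j C(9,j)·(9−j)!.
Computing: 362880 − 362880 + 181440 − 60480 + 15120 − 3024 + 504 − 72 + 9 − 1 = 133496.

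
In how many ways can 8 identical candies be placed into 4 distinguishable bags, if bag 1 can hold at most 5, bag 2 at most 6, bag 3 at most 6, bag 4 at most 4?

By stars and bars, unrestricted non-negative solutions to x_1+…+x_4 = 8 number C(8+3,3) = 165.
Subtract solutions that violate a single cap (substitute x_i' = x_i − (cap_i+1)): x_1 ≥ 6 gives C(5,3) = 10; x_2 ≥ 7 gives C(4,3) = 4; x_3 ≥ 7 gives C(4,3) = 4; x_4 ≥ 5 gives C(6,3) = 20. Together 38.
No two caps can be exceeded simultaneously, so the pair terms are all 0.
By inclusion–exclusion the count is 165 − 38 + 0 = 127.

127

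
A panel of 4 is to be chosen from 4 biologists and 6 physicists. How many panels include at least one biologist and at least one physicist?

194

With no constraint there are C(10,4) = 210 possible selections.
Subtract selections that omit an entire group: no biologists → C(6,4) = 15; no physicists → C(4,4) = 1.
Both groups omitted at once is impossible, so 210 − 16 = 194.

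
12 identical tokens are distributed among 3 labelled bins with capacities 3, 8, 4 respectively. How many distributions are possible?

By stars and bars, unrestricted non-negative solutions to x_1+…+x_3 = 12 number C(12+2,2) = 91.
Subtract solutions that violate a single cap (substitute x_i' = x_i − (cap_i+1)): x_1 ≥ 4 gives C(10,2) = 45; x_2 ≥ 9 gives C(5,2) = 10; x_3 ≥ 5 gives C(9,2) = 36. Together 91.
Add back pairs where two caps are both exceeded: 0 + 10 + 0 = 10.
By inclusion–exclusion the count is 91 − 91 + 10 = 10.

10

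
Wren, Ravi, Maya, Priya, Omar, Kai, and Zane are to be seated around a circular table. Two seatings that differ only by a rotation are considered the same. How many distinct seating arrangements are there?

720

Fix one person's seat to break rotational symmetry; the remaining 6 people can be arranged in (6)! = 720 ways.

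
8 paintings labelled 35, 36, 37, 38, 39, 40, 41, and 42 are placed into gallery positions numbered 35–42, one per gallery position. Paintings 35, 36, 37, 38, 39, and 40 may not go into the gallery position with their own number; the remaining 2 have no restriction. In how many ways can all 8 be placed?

Let Aᵢ (for 35 ≤ i ≤ 40) be the placements that put painting i in its forbidden gallery position. Any j of these fix j positions, leaving (8−j)! ways to fill the rest, and there are C(6,j) ways to pick which j.
By inclusion–exclusion, the number of valid placements is Σ_{j=0}^{6} (−1)^j C(6,j)·(8−j)!.
Computing: 40320 − 30240 + 10800 − 2400 + 360 − 36 + 2 = 18806.

18806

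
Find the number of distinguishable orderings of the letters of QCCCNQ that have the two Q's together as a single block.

Treat the 2 copies of Q as a single block. The multiset to arrange is then {QQ, C, C, C, N}, 5 items in all.
That gives (5)!/(3!) = 20 arrangements.

20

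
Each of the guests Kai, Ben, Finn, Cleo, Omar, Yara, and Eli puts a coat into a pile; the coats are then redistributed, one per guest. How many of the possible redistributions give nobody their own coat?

1854

Count assignments avoiding every fixed point. For any j of the 7 guests fixed to their own coat, the other 7−j can be arranged in (7−j)! ways.
By inclusion–exclusion this is Σ_{j=0}^{7} (−1)^j C(7,j)·(7−j)!.
Computing: 5040 − 5040 + 2520 − 840 + 210 − 42 + 7 − 1 = 1854.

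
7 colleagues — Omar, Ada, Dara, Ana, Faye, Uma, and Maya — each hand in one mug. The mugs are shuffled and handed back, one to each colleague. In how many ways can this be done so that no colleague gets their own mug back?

Let Aᵢ be the assignments in which colleague i gets their own mug. We want the size of the complement of A₁∪…∪A_7.
By inclusion–exclusion this is Σ_{j=0}^{7} (−1)^j C(7,j)·(7−j)!.
Computing: 5040 − 5040 + 2520 − 840 + 210 − 42 + 7 − 1 = 1854.

1854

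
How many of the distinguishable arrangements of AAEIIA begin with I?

20

Fix I in the first position and arrange the remaining 5 letters.
Those 5 letters have A appearing 3 times, giving (5)!/(3!) = 20.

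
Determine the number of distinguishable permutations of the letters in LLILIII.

The 7 letters of LLILIII have repeats: I appearing 4 times and L appearing 3 times.
Dividing 7! = 5040 by 4!·3! = 144 for the repeated letters gives 35.

35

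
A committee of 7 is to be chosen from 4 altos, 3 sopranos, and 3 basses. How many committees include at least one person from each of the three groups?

118

Unrestricted: C(10,7) = 120 ways to pick any 7 of the 10.
Selections missing a whole group: no altos → C(6,7) = 0; no sopranos → C(7,7) = 1; no basses → C(7,7) = 1.
Add back selections omitting two groups (i.e. drawn from a single group): C(4,7) + C(3,7) + C(3,7) = 0.
By inclusion–exclusion: 120 − 2 + 0 = 118.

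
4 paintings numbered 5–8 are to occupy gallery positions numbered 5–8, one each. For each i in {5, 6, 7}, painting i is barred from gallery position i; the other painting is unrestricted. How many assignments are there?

11

Let Aᵢ (for i ∈ {5, 6, 7}) be the placements that put painting i in its forbidden gallery position. Any j of these fix j positions, leaving (4−j)! ways to fill the rest, and there are C(3,j) ways to pick which j.
By inclusion–exclusion, the number of valid placements is Σ_{j=0}^{3} (−1)^j C(3,j)·(4−j)!.
Computing: 24 − 18 + 6 − 1 = 11.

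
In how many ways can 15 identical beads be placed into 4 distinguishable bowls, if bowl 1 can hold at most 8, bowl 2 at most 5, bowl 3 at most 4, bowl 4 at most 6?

Without the upper bounds there are C(18,3) = 816 ways to split 15 among 4 bowls.
Subtract solutions that violate a single cap (substitute x_i' = x_i − (cap_i+1)): x_1 ≥ 9 gives C(9,3) = 84; x_2 ≥ 6 gives C(12,3) = 220; x_3 ≥ 5 gives C(13,3) = 286; x_4 ≥ 7 gives C(11,3) = 165. Together 755.
Add back pairs where two caps are both exceeded: 1 + 4 + 0 + 35 + 10 + 20 = 70.
By inclusion–exclusion the count is 816 − 755 + 70 = 131.

131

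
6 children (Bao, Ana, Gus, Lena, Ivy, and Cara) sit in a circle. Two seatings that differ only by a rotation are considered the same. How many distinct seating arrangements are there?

120

Fix one person's seat to break rotational symmetry; the remaining 5 people can be arranged in (5)! = 120 ways.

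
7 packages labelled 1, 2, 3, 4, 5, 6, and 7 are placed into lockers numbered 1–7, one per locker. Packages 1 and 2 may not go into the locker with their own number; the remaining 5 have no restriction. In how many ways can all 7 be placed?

3720

Let Aᵢ (for i ∈ {1, 2}) be the placements that put package i in its forbidden locker. Any j of these fix j positions, leaving (7−j)! ways to fill the rest, and there are C(2,j) ways to pick which j.
By inclusion–exclusion, the number of valid placements is Σ_{j=0}^{2} (−1)^j C(2,j)·(7−j)!.
Computing: 5040 − 1440 + 120 = 3720.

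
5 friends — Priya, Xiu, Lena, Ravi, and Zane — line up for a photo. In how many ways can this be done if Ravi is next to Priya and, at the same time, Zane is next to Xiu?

24

Treat {Ravi,Priya} as one block (2 orders) and {Zane,Xiu} as another (2 orders).
That leaves 3 units to arrange: 2 × 2 × 3! = 4 × 6 = 24.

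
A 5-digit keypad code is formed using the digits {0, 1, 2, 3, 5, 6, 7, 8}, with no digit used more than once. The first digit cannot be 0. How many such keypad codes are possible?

5880

The first digit has 8−1 = 7 choices (anything except 0).
The remaining 4 digits are filled from the other 7 symbols without repetition: 7 × 6 × 5 × 4 = 840.
Total: 7 × 840 = 5880.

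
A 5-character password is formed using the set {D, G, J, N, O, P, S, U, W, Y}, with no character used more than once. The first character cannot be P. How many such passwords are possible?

The first character has 10−1 = 9 choices (anything except P).
The remaining 4 characters are filled from the other 9 symbols without repetition: 9 × 8 × 7 × 6 = 3024.
Total: 9 × 3024 = 27216.

27216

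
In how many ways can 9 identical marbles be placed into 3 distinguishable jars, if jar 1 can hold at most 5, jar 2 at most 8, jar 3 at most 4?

By stars and bars, unrestricted non-negative solutions to x_1+…+x_3 = 9 number C(9+2,2) = 55.
Subtract solutions that violate a single cap (substitute x_i' = x_i − (cap_i+1)): x_1 ≥ 6 gives C(5,2) = 10; x_2 ≥ 9 gives C(2,2) = 1; x_3 ≥ 5 gives C(6,2) = 15. Together 26.
No two caps can be exceeded simultaneously, so the pair terms are all 0.
By inclusion–exclusion the count is 55 − 26 + 0 = 29.

29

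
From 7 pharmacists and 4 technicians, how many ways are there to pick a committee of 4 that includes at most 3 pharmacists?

295

Split by how many pharmacists are chosen (0 through 3).
Sum: C(7,0)·C(4,4) + C(7,1)·C(4,3) + C(7,2)·C(4,2) + C(7,3)·C(4,1) = 1 + 28 + 126 + 140 = 295.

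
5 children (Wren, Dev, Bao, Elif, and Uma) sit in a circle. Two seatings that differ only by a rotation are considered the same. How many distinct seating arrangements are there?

24

Around a circle, 5 distinct people have 5!/5 = (4)! = 24 rotationally distinct seatings.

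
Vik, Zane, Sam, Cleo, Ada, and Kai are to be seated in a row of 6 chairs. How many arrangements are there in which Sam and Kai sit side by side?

Glue Sam and Kai into one block (2 internal orders), leaving 5 units to arrange in a row.
That gives 2 × 5! = 2 × 120 = 240.

240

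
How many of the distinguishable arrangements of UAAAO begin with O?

With the first slot taken by O, it remains to arrange the other 4 letters (UAAA).
Those 4 letters have A appearing 3 times, giving (4)!/(3!) = 4.

4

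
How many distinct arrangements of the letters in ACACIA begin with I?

With the first slot taken by I, it remains to arrange the other 5 letters (ACACA).
Those 5 letters have A appearing 3 times and C appearing twice, giving (5)!/(3!·2!) = 10.

10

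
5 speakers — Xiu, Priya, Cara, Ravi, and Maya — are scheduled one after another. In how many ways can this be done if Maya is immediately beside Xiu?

Treat {Maya, Xiu} as a single unit. There are 4 units to order, and the pair itself can be ordered 2 ways.
That gives 2 × 4! = 2 × 24 = 48.

48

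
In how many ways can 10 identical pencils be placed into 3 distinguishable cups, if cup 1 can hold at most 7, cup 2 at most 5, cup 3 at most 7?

39

Without the upper bounds there are C(12,2) = 66 ways to split 10 among 3 cups.
Subtract solutions that violate a single cap (substitute x_i' = x_i − (cap_i+1)): x_1 ≥ 8 gives C(4,2) = 6; x_2 ≥ 6 gives C(6,2) = 15; x_3 ≥ 8 gives C(4,2) = 6. Together 27.
No two caps can be exceeded simultaneously, so the pair terms are all 0.
By inclusion–exclusion the count is 66 − 27 + 0 = 39.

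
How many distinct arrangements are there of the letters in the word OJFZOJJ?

Letter multiplicities in OJFZOJJ: F×1, J×3, O×2, Z×1.
So there are 7! / (3!·2!) = 420 distinguishable arrangements.

420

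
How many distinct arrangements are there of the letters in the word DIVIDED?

The 7 letters of DIVIDED have repeats: D appearing 3 times and I appearing twice.
So there are 7! / (3!·2!) = 420 distinguishable arrangements.

420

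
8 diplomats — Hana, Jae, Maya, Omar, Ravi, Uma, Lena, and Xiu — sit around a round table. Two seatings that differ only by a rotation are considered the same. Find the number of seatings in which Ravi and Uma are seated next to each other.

Glue Ravi and Uma into a block (2 internal orders). Seating 7 units around a circle gives (6)! arrangements.
So 2 × (6)! = 2 × 720 = 1440.

1440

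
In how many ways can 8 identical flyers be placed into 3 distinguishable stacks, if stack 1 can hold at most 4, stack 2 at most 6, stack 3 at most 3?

17

Without the upper bounds there are C(10,2) = 45 ways to split 8 among 3 stacks.
Subtract solutions that violate a single cap (substitute x_i' = x_i − (cap_i+1)): x_1 ≥ 5 gives C(5,2) = 10; x_2 ≥ 7 gives C(3,2) = 3; x_3 ≥ 4 gives C(6,2) = 15. Together 28.
No two caps can be exceeded simultaneously, so the pair terms are all 0.
By inclusion–exclusion the count is 45 − 28 + 0 = 17.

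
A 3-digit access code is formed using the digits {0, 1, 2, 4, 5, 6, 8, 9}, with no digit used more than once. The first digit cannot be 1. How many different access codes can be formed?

294

The first digit has 8−1 = 7 choices (anything except 1).
The remaining 2 digits are filled from the other 7 symbols without repetition: 7 × 6 = 42.
Total: 7 × 42 = 294.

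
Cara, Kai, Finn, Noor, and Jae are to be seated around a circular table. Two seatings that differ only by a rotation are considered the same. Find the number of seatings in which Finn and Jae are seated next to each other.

Glue Finn and Jae into a block (2 internal orders). Seating 4 units around a circle gives (3)! arrangements.
So 2 × (3)! = 2 × 6 = 12.

12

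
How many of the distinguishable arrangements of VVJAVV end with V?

Fix V in the last position and arrange the remaining 5 letters.
Those 5 letters have V appearing 3 times, giving (5)!/(3!) = 20.

20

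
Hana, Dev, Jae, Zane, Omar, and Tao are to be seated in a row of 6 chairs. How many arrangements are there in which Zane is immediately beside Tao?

240

Treat {Zane, Tao} as a single unit. There are 5 units to order, and the pair itself can be ordered 2 ways.
That gives 2 × 5! = 2 × 120 = 240.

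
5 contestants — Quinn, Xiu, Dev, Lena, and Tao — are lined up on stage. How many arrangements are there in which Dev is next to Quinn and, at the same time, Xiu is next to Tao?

Treat {Dev,Quinn} as one block (2 orders) and {Xiu,Tao} as another (2 orders).
That leaves 3 units to arrange: 2 × 2 × 3! = 4 × 6 = 24.

24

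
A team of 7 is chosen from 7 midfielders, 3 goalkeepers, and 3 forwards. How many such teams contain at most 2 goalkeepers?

1506

Split by how many goalkeepers are chosen (0 through 2).
Sum: C(3,0)·C(10,7) + C(3,1)·C(10,6) + C(3,2)·C(10,5) = 120 + 630 + 756 = 1506.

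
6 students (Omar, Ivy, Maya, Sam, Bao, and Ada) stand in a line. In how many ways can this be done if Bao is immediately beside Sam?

240

Glue Bao and Sam into one block (2 internal orders), leaving 5 units to arrange in a row.
That gives 2 × 5! = 2 × 120 = 240.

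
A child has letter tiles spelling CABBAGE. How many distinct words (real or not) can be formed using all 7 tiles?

1260

CABBAGE has 7 letters with A appearing twice and B appearing twice.
So there are 7! / (2!·2!) = 1260 distinguishable arrangements.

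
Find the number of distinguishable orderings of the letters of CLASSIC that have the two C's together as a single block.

360

Treat the 2 copies of C as a single block. The multiset to arrange is then {CC, A, I, L, S, S}, 6 items in all.
That gives (6)!/(2!) = 360 arrangements.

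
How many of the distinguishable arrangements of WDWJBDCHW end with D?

Fix D in the last position and arrange the remaining 8 letters.
Those 8 letters have W appearing 3 times, giving (8)!/(3!) = 6720.

6720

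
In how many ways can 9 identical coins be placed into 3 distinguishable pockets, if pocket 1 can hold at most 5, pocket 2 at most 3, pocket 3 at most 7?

21

By stars and bars, unrestricted non-negative solutions to x_1+…+x_3 = 9 number C(9+2,2) = 55.
Subtract solutions that violate a single cap (substitute x_i' = x_i − (cap_i+1)): x_1 ≥ 6 gives C(5,2) = 10; x_2 ≥ 4 gives C(7,2) = 21; x_3 ≥ 8 gives C(3,2) = 3. Together 34.
No two caps can be exceeded simultaneously, so the pair terms are all 0.
By inclusion–exclusion the count is 55 − 34 + 0 = 21.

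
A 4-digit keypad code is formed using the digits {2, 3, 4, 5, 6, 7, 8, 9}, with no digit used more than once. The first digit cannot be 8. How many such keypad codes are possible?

1470

The first digit has 8−1 = 7 choices (anything except 8).
The remaining 3 digits are filled from the other 7 symbols without repetition: 7 × 6 × 5 = 210.
Total: 7 × 210 = 1470.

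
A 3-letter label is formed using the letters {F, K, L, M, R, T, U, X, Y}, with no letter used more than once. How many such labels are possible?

Choose and order 3 of the 9 symbols: the first letter has 9 options, the next 8, then 7.
That product is 9 × 8 × 7 = 504.

504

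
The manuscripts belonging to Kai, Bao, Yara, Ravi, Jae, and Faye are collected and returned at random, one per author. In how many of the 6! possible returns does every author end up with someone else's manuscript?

Let Aᵢ be the assignments in which author i gets their own manuscript. We want the size of the complement of A₁∪…∪A_6.
By inclusion–exclusion this is Σ_{j=0}^{6} (−1)^j C(6,j)·(6−j)!.
Computing: 720 − 720 + 360 − 120 + 30 − 6 + 1 = 265.

265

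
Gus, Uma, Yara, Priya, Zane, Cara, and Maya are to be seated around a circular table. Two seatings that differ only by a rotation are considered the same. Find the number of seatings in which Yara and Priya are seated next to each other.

240

Glue Yara and Priya into a block (2 internal orders). Seating 6 units around a circle gives (5)! arrangements.
So 2 × (5)! = 2 × 120 = 240.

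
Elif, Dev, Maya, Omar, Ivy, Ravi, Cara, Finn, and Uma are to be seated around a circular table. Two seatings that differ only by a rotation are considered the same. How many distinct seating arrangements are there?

40320

Around a circle, 9 distinct people have 9!/9 = (8)! = 40320 rotationally distinct seatings.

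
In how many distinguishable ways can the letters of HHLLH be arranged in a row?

The 5 letters of HHLLH have repeats: H appearing 3 times and L appearing twice.
The number of distinct arrangements is 5!/(3!·2!) = 120/12 = 10.

10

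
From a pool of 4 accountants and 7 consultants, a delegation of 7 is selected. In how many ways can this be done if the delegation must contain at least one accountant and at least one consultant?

Total 7-person selections from all 11: C(11,7) = 330.
Subtract selections that omit an entire group: no accountants → C(7,7) = 1; no consultants → C(4,7) = 0.
Both groups omitted at once is impossible, so 330 − 1 = 329.

329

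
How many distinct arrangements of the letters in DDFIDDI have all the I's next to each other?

Treat the 2 copies of I as a single block. The multiset to arrange is then {II, D, D, D, D, F}, 6 items in all.
That gives (6)!/(4!) = 30 arrangements.

30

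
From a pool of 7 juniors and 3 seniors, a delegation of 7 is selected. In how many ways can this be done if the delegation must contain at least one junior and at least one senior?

Unrestricted: C(10,7) = 120 ways to pick any 7 of the 10.
Selections missing a whole group: no juniors → C(3,7) = 0; no seniors → C(7,7) = 1.
Both groups omitted at once is impossible, so 120 − 1 = 119.

119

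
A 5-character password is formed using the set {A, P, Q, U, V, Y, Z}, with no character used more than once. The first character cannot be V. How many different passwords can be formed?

The first character has 7−1 = 6 choices (anything except V).
The remaining 4 characters are filled from the other 6 symbols without repetition: 6 × 5 × 4 × 3 = 360.
Total: 6 × 360 = 2160.

2160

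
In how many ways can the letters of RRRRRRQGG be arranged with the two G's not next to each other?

Total arrangements of RRRRRRQGG: 9!/(6!·2!) = 252.
Arrangements with the G's together: treat GG as one letter, giving (8)!/(6!) = 56.
Subtracting, 252 − 56 = 196 arrangements keep the G's apart.

196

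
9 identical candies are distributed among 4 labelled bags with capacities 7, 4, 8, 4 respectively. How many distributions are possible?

Ignoring the caps, the number of non-negative solutions to x_1+…+x_4 = 9 is C(12,3) = 220.
Subtract solutions that violate a single cap (substitute x_i' = x_i − (cap_i+1)): x_1 ≥ 8 gives C(4,3) = 4; x_2 ≥ 5 gives C(7,3) = 35; x_3 ≥ 9 gives C(3,3) = 1; x_4 ≥ 5 gives C(7,3) = 35. Together 75.
No two caps can be exceeded simultaneously, so the pair terms are all 0.
By inclusion–exclusion the count is 220 − 75 + 0 = 145.

145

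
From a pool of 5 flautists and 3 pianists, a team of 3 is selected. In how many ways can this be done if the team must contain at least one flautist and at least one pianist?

Total 3-person selections from all 8: C(8,3) = 56.
Subtract selections that omit an entire group: no flautists → C(3,3) = 1; no pianists → C(5,3) = 10.
Both groups omitted at once is impossible, so 56 − 11 = 45.

45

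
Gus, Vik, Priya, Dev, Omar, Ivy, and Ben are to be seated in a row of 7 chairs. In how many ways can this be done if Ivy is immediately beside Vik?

Place the 5 others and the Ivy-Vik pair as 6 objects in a line; the pair has 2 internal arrangements.
So the count is 2·(6)! = 1440.

1440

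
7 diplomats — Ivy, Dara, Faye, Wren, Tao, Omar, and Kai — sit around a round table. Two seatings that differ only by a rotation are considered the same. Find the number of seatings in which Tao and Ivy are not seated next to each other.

480

Without the restriction there are (6)! = 720 seatings.
Those with Tao next to Ivy: fuse the pair into one unit and seat 6 units around a circle — 2·(5)! = 240.
Subtracting, 720 − 240 = 480.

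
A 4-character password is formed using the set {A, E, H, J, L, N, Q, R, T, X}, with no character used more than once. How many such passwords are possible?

This is a permutation of 4 out of 10: P(10,4) = 10!/6!.
10 × 9 × 8 × 7 = 5040.

5040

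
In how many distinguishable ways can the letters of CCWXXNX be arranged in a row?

420

CCWXXNX has 7 letters with C appearing twice and X appearing 3 times.
Dividing 7! = 5040 by 3!·2! = 12 for the repeated letters gives 420.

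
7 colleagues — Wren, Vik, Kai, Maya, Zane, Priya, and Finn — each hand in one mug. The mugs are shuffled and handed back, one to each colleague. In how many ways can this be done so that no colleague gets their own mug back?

This is the derangement count D_7: permutations of 7 items with no fixed point.
By inclusion–exclusion this is Σ_{j=0}^{7} (−1)^j C(7,j)·(7−j)!.
Computing: 5040 − 5040 + 2520 − 840 + 210 − 42 + 7 − 1 = 1854.

1854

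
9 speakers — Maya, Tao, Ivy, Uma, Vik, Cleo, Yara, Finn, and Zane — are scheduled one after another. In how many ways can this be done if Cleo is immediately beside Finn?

80640

Glue Cleo and Finn into one block (2 internal orders), leaving 8 units to arrange in a row.
So the count is 2·(8)! = 80640.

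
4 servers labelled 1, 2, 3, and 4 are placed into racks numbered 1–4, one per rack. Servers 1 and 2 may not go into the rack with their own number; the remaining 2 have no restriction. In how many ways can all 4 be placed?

Let Aᵢ (for i ∈ {1, 2}) be the placements that put server i in its forbidden rack. Any j of these fix j positions, leaving (4−j)! ways to fill the rest, and there are C(2,j) ways to pick which j.
By inclusion–exclusion, the number of valid placements is Σ_{j=0}^{2} (−1)^j C(2,j)·(4−j)!.
Computing: 24 − 12 + 2 = 14.

14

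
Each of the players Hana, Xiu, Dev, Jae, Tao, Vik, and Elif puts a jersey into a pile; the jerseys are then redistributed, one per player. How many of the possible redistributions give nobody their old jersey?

1854

Count assignments avoiding every fixed point. For any j of the 7 players fixed to their old jersey, the other 7−j can be arranged in (7−j)! ways.
By inclusion–exclusion this is Σ_{j=0}^{7} (−1)^j C(7,j)·(7−j)!.
Computing: 5040 − 5040 + 2520 − 840 + 210 − 42 + 7 − 1 = 1854.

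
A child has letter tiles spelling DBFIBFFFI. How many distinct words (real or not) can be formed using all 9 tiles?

3780

The 9 letters of DBFIBFFFI have repeats: B appearing twice, F appearing 4 times, and I appearing twice.
Dividing 9! = 362880 by 4!·2!·2! = 96 for the repeated letters gives 3780.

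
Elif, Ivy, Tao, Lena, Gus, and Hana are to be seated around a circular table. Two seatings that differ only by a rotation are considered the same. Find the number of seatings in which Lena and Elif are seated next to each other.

48

Treat {Lena, Elif} as one unit (2 internal orders) and seat the resulting 5 units around the table: (4)! circular arrangements.
So 2 × (4)! = 2 × 24 = 48.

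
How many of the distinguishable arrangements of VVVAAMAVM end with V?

560

With the last slot taken by V, it remains to arrange the other 8 letters (VVAAMAVM).
Those 8 letters have A appearing 3 times, M appearing twice, and V appearing 3 times, giving (8)!/(3!·3!·2!) = 560.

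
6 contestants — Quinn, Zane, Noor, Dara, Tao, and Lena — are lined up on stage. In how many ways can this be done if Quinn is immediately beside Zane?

Treat {Quinn, Zane} as a single unit. There are 5 units to order, and the pair itself can be ordered 2 ways.
So the count is 2·(5)! = 240.

240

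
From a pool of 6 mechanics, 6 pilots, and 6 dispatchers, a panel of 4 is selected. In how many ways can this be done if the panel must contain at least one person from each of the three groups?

1620

With no constraint there are C(18,4) = 3060 possible selections.
Selections missing a whole group: no mechanics → C(12,4) = 495; no pilots → C(12,4) = 495; no dispatchers → C(12,4) = 495.
Add back selections omitting two groups (i.e. drawn from a single group): C(6,4) + C(6,4) + C(6,4) = 45.
By inclusion–exclusion: 3060 − 1485 + 45 = 1620.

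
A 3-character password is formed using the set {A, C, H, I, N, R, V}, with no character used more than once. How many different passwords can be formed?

Choose and order 3 of the 7 symbols: the first character has 7 options, the next 6, then 5.
7 × 6 × 5 = 210.

210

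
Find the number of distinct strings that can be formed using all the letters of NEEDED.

60

Letter multiplicities in NEEDED: D×2, E×3, N×1.
So there are 6! / (3!·2!) = 60 distinguishable arrangements.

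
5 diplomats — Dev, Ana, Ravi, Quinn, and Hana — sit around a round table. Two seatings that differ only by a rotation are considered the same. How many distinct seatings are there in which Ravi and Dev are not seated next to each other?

All circular seatings of 5 people number (4)! = 24.
Those with Ravi next to Dev: fuse the pair into one unit and seat 4 units around a circle — 2·(3)! = 12.
Subtracting, 24 − 12 = 12.

12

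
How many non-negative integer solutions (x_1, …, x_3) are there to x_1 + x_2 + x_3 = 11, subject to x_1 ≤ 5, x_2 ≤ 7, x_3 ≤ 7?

37

By stars and bars, unrestricted non-negative solutions to x_1+…+x_3 = 11 number C(11+2,2) = 78.
Subtract solutions that violate a single cap (substitute x_i' = x_i − (cap_i+1)): x_1 ≥ 6 gives C(7,2) = 21; x_2 ≥ 8 gives C(5,2) = 10; x_3 ≥ 8 gives C(5,2) = 10. Together 41.
No two caps can be exceeded simultaneously, so the pair terms are all 0.
By inclusion–exclusion the count is 78 − 41 + 0 = 37.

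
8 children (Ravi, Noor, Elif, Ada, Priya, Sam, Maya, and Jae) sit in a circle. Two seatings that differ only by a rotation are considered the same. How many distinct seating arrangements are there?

Seat Ravi anywhere (absorbing the rotational symmetry), then permute the other 7: (7)! = 5040.

5040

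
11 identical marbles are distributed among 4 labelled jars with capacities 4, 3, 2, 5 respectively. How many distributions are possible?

Without the upper bounds there are C(14,3) = 364 ways to split 11 among 4 jars.
Subtract solutions that violate a single cap (substitute x_i' = x_i − (cap_i+1)): x_1 ≥ 5 gives C(9,3) = 84; x_2 ≥ 4 gives C(10,3) = 120; x_3 ≥ 3 gives C(11,3) = 165; x_4 ≥ 6 gives C(8,3) = 56. Together 425.
Add back pairs where two caps are both exceeded: 10 + 20 + 1 + 35 + 4 + 10 = 80.
By inclusion–exclusion the count is 364 − 425 + 80 = 19.

19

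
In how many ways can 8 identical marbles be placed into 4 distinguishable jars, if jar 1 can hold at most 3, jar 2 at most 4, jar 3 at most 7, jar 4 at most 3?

75

Without the upper bounds there are C(11,3) = 165 ways to split 8 among 4 jars.
Subtract solutions that violate a single cap (substitute x_i' = x_i − (cap_i+1)): x_1 ≥ 4 gives C(7,3) = 35; x_2 ≥ 5 gives C(6,3) = 20; x_3 ≥ 8 gives C(3,3) = 1; x_4 ≥ 4 gives C(7,3) = 35. Together 91.
Add back pairs where two caps are both exceeded: 0 + 0 + 1 + 0 + 0 + 0 = 1.
By inclusion–exclusion the count is 165 − 91 + 1 = 75.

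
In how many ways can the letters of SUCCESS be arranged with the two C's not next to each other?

Total arrangements of SUCCESS: 7!/(3!·2!) = 420.
Arrangements with the C's together: treat CC as one letter, giving (6)!/(3!) = 120.
Subtracting, 420 − 120 = 300 arrangements keep the C's apart.

300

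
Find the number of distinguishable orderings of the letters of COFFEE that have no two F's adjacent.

120

Total arrangements of COFFEE: 6!/(2!·2!) = 180.
If the two F's are adjacent, glue them into one block, leaving 5 items to arrange: (5)!/(2!) = 60 ways.
Subtracting, 180 − 60 = 120 arrangements keep the F's apart.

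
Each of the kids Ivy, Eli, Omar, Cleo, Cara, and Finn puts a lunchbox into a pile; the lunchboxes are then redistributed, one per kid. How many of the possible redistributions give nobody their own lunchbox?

This is the derangement count D_6: permutations of 6 items with no fixed point.
By inclusion–exclusion this is Σ_{j=0}^{6} (−1)^j C(6,j)·(6−j)!.
Computing: 720 − 720 + 360 − 120 + 30 − 6 + 1 = 265.

265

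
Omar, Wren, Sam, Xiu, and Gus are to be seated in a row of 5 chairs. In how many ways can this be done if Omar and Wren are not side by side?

Of the 5! = 120 arrangements, those with Omar and Wren adjacent number 2 × 4! = 48 (treat the pair as a block with 2 internal orders).
So 120 − 48 = 72 arrangements keep them apart.

72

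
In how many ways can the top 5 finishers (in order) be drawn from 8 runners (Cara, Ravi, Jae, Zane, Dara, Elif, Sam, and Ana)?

There are 8 choices for 1st place, 7 for 2nd, and so on down to 4 for position 5.
That gives 8 × 7 × 6 × 5 × 4 = 6720.

6720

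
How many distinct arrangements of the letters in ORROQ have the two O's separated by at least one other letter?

18

Total arrangements of ORROQ: 5!/(2!·2!) = 30.
Arrangements with the O's together: treat OO as one letter, giving (4)!/(2!) = 12.
Subtracting, 30 − 12 = 18 arrangements keep the O's apart.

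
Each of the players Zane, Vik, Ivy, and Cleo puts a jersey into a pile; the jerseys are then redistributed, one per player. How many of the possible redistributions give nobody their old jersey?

This is the derangement count D_4: permutations of 4 items with no fixed point.
By inclusion–exclusion this is Σ_{j=0}^{4} (−1)^j C(4,j)·(4−j)!.
Computing: 24 − 24 + 12 − 4 + 1 = 9.

9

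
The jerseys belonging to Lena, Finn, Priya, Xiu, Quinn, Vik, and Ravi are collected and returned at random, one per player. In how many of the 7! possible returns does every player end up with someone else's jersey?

Count assignments avoiding every fixed point. For any j of the 7 players fixed to their old jersey, the other 7−j can be arranged in (7−j)! ways.
By inclusion–exclusion this is Σ_{j=0}^{7} (−1)^j C(7,j)·(7−j)!.
Computing: 5040 − 5040 + 2520 − 840 + 210 − 42 + 7 − 1 = 1854.

1854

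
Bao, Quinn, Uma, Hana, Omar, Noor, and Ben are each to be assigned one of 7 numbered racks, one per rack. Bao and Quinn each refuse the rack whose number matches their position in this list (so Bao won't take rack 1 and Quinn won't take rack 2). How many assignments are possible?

Let Aᵢ (for i ∈ {1, 2}) be the placements that put person i in their forbidden rack. Any j of these fix j positions, leaving (7−j)! ways to fill the rest, and there are C(2,j) ways to pick which j.
By inclusion–exclusion, the number of valid placements is Σ_{j=0}^{2} (−1)^j C(2,j)·(7−j)!.
Computing: 5040 − 1440 + 120 = 3720.

3720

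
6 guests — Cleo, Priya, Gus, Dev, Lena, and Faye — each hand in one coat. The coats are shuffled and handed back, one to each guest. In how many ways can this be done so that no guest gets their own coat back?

265

Let Aᵢ be the assignments in which guest i gets their own coat. We want the size of the complement of A₁∪…∪A_6.
By inclusion–exclusion this is Σ_{j=0}^{6} (−1)^j C(6,j)·(6−j)!.
Computing: 720 − 720 + 360 − 120 + 30 − 6 + 1 = 265.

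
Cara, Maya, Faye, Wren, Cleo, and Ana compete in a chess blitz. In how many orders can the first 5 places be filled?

720

This is an ordered selection of 5 from 6: P(6,5).
That gives 6 × 5 × 4 × 3 × 2 = 720.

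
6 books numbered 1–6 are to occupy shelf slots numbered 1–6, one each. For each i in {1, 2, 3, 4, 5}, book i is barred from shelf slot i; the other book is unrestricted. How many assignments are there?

309

Let Aᵢ (for 1 ≤ i ≤ 5) be the placements that put book i in its forbidden shelf slot. Any j of these fix j positions, leaving (6−j)! ways to fill the rest, and there are C(5,j) ways to pick which j.
By inclusion–exclusion, the number of valid placements is Σ_{j=0}^{5} (−1)^j C(5,j)·(6−j)!.
Computing: 720 − 600 + 240 − 60 + 10 − 1 = 309.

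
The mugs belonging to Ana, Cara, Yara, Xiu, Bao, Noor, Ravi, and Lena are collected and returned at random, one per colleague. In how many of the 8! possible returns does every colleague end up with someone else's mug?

14833

This is the derangement count D_8: permutations of 8 items with no fixed point.
By inclusion–exclusion this is Σ_{j=0}^{8} (−1)^j C(8,j)·(8−j)!.
Computing: 40320 − 40320 + 20160 − 6720 + 1680 − 336 + 56 − 8 + 1 = 14833.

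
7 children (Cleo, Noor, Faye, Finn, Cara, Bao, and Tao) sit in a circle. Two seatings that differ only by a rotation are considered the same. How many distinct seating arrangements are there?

Fix one person's seat to break rotational symmetry; the remaining 6 people can be arranged in (6)! = 720 ways.

720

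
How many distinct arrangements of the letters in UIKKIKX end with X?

60

With the last slot taken by X, it remains to arrange the other 6 letters (UIKKIK).
Those 6 letters have I appearing twice and K appearing 3 times, giving (6)!/(3!·2!) = 60.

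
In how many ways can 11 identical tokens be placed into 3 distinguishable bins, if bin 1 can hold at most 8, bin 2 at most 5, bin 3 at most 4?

24

By stars and bars, unrestricted non-negative solutions to x_1+…+x_3 = 11 number C(11+2,2) = 78.
Subtract solutions that violate a single cap (substitute x_i' = x_i − (cap_i+1)): x_1 ≥ 9 gives C(4,2) = 6; x_2 ≥ 6 gives C(7,2) = 21; x_3 ≥ 5 gives C(8,2) = 28. Together 55.
Add back pairs where two caps are both exceeded: 0 + 0 + 1 = 1.
By inclusion–exclusion the count is 78 − 55 + 1 = 24.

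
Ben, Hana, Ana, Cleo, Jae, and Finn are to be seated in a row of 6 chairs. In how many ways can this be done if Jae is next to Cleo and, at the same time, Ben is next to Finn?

Treat {Jae,Cleo} as one block (2 orders) and {Ben,Finn} as another (2 orders).
That leaves 4 units to arrange: 2 × 2 × 4! = 4 × 24 = 96.

96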